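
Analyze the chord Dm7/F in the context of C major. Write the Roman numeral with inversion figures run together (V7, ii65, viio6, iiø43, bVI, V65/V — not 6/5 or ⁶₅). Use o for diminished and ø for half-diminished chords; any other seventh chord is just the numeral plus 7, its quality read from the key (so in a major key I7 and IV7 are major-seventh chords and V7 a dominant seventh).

Stacked in thirds the chord is D-F-A-C: a minor seventh chord on D.
D is scale degree 2 in C major, and a minor seventh chord on that degree is written ii7.
With F in the bass the chord is in first inversion, so the figured bass is 65.

ii65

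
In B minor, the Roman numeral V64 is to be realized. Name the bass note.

C#

V in B minor has root F#; the chord is F#-A#-C#.
The figure 64 means second inversion — the fifth is in the bass.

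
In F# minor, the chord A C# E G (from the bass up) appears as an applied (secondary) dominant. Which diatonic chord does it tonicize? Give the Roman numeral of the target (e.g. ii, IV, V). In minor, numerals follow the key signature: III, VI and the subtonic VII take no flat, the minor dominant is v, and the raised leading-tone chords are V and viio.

VI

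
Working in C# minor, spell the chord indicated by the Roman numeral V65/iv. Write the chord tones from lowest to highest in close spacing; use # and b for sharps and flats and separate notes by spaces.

The slash means an applied dominant: we want the dominant of iv. In C# minor, iv is F# minor, and its dominant is built on C#.
Building a dominant seventh chord on C# gives C#-E#-G#-B.
With the 65 figure the chord is in first inversion; from the bass E# upward in close position it reads E#-G#-B-C#.

E# G# B C#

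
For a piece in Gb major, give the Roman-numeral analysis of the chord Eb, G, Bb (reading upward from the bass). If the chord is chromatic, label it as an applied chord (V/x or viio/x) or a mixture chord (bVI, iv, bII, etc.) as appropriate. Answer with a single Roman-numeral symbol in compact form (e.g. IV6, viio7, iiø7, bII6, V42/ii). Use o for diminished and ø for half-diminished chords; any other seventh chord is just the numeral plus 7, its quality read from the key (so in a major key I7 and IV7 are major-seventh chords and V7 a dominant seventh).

V/ii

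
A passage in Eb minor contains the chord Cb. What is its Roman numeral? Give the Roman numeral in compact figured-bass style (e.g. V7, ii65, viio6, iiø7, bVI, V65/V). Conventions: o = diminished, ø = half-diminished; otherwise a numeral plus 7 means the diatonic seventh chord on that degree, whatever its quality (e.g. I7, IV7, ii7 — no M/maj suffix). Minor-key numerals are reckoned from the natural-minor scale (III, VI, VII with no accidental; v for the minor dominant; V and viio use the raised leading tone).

Stacked in thirds the chord is Cb-Eb-Gb: a major triad on Cb.
In Eb minor, Cb is the submediant; the diatonic major triad there is VI.

VI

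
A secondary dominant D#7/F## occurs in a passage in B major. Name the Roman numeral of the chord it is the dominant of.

The chord is a dominant seventh chord on D#.
A dominant resolves down a perfect fifth: D# → G#. In B major, G# is scale degree 6, i.e. vi.

vi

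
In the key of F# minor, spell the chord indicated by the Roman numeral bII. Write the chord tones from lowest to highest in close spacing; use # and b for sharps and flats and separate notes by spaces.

G B D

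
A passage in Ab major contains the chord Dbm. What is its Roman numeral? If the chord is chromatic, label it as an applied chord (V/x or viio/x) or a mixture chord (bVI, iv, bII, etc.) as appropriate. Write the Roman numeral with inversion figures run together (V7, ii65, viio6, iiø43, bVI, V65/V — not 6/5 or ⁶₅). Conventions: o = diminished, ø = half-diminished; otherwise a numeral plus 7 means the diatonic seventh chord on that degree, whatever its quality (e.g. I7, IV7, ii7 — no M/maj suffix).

The pitches Db-Fb-Ab form a minor triad rooted on Db.
Db is the fourth degree of Ab major. This is the minor subdominant, borrowed from the parallel minor.

iv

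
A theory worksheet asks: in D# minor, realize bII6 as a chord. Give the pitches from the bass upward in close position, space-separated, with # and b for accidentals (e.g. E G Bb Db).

Scale degree 2 in D# minor is E#; lowering it a half step gives E. bII6 is the Neapolitan sixth — a major triad on the lowered second degree, here in its customary first inversion.
So the chord is E-G#-B, a major triad.
With the 6 figure the chord is in first inversion; from the bass G# upward in close position it reads G#-B-E.

G# B E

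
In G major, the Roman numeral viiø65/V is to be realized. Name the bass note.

E

The applied chord viiø65/V is rooted on C#: C#-E-G-B.
The figure 65 means first inversion — the third is in the bass.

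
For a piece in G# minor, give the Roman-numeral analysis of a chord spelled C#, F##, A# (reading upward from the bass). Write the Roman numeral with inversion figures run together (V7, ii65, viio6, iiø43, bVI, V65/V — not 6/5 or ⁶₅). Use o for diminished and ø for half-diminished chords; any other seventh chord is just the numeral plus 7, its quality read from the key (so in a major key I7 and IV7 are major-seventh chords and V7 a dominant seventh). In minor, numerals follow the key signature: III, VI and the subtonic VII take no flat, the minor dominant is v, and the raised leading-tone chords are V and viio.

viio64

The pitches F##-A#-C# form a diminished triad rooted on F##.
F## is scale degree 7 in G# minor, and a diminished triad on that degree is written viio.
With C# in the bass the chord is in second inversion, so the figured bass is 64.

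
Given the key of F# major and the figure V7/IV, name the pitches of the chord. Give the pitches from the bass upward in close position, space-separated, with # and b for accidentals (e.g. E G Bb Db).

F# A# C# E

The slash means an applied dominant: we want the dominant of IV. In F# major, IV is B major, and its dominant is built on F#.
Building a dominant seventh chord on F# gives F#-A#-C#-E.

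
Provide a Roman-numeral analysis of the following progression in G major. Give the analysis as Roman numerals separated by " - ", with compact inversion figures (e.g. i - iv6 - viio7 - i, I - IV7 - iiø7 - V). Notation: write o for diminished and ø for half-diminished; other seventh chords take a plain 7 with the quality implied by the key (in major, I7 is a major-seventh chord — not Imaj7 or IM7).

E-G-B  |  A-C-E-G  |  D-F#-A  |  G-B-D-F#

E-G-B: minor triad on E = scale degree 6 → vi.
A-C-E-G has root A, degree 2 in G major, so ii7.
D-F#-A has root D, degree 5 in G major, so V.
G-B-D-F#: major seventh chord on G = scale degree 1 → I7.

vi - ii7 - V - I7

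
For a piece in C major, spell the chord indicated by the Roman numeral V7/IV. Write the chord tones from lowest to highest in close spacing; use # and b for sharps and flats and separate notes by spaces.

V7/IV is a secondary dominant — the dominant seventh of IV. IV in C major is F, so the applied chord's root is C, a perfect fifth above.
Building a dominant seventh chord on C gives C-E-G-Bb.

C E G Bb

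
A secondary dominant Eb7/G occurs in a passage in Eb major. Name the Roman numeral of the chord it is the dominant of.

The chord is a dominant seventh chord on Eb.
A dominant resolves down a perfect fifth: Eb → Ab. In Eb major, Ab is scale degree 4, i.e. IV.

IV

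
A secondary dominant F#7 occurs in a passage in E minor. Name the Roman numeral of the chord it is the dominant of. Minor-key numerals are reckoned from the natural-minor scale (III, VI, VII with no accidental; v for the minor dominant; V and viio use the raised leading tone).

V

The chord is a dominant seventh chord on F#.
A dominant resolves down a perfect fifth: F# → B. In E minor, B is scale degree 5, i.e. V.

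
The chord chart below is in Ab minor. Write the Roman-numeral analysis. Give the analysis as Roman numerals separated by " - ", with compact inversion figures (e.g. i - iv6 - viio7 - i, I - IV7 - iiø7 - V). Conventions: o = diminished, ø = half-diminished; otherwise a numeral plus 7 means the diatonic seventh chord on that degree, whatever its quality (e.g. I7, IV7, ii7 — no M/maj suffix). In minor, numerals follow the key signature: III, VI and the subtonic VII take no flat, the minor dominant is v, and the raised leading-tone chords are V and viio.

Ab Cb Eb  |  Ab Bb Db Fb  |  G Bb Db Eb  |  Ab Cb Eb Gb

i - iiø42 - V65 - i7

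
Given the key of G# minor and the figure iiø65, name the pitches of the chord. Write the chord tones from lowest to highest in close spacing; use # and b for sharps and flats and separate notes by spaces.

In G# minor, the supertonic is A#, and the diatonic chord built there is a half-diminished seventh chord.
That chord is spelled A#-C#-E-G#.
With the 65 figure the chord is in first inversion; from the bass C# upward in close position it reads C#-E-G#-A#.

C# E G# A#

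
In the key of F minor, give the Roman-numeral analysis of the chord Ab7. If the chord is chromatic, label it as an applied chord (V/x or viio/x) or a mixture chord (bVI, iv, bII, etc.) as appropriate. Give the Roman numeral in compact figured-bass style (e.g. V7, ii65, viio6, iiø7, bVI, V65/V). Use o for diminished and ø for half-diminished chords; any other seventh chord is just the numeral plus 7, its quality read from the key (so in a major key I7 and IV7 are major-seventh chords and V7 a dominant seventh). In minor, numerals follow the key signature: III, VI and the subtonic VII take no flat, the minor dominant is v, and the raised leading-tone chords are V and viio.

The pitches Ab-C-Eb-Gb form a dominant seventh chord rooted on Ab.
Ab is not a diatonic chord root with this quality in F minor, but it lies a perfect fifth above Db (VI), so the chord functions as an applied dominant of VI.

V7/VI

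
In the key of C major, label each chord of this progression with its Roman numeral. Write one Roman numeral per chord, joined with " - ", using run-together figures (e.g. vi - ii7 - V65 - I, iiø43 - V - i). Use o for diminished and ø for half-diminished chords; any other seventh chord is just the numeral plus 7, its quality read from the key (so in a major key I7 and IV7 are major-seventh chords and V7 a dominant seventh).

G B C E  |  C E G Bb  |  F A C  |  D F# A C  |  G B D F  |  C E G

I43 - V7/IV - IV - V7/V - V7 - I

G-B-C-E: root C is the tonic; major seventh chord there is I43.
C-E-G-Bb: chromatic; C is V of IV, so V7/IV.
F-A-C: root F is the subdominant; major triad there is IV.
D-F#-A-C: a dominant seventh chord on D, the applied dominant of V → V7/V.
G-B-D-F: root G is the dominant; dominant seventh chord there is V7.
C-E-G: root C is the tonic; major triad there is I.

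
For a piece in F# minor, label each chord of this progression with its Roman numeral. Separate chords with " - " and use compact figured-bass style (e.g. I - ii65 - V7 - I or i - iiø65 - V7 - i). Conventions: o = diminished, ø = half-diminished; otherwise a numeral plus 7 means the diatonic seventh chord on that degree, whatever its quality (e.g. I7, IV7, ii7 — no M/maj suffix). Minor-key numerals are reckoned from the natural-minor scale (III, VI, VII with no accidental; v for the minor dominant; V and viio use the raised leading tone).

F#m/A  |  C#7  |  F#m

i6 - V7 - i

F#m/A: root F# is the tonic; minor triad there is i6.
C#7 has root C#, degree 5 in F# minor, so V7.
F#m has root F#, degree 1 in F# minor, so i.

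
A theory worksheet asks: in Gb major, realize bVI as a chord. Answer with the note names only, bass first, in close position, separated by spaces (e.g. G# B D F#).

bVI is a major triad on the lowered sixth degree, borrowed from the parallel minor. In Gb major that root is Ebb.
So the chord is Ebb-Gb-Bbb.

Ebb Gb Bbb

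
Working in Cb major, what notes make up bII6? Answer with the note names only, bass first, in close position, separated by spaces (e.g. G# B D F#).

Fb Abb Dbb

Scale degree 2 in Cb major is Db; lowering it a half step gives Dbb. bII6 is the Neapolitan sixth — a major triad on the lowered second degree, here in its customary first inversion.
So the chord is Dbb-Fb-Abb.
The figured bass 6 indicates first inversion, placing the third (Fb) in the bass: Fb-Abb-Dbb.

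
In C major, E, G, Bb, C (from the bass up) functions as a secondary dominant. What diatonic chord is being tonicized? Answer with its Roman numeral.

The chord is a dominant seventh chord on C.
A dominant resolves down a perfect fifth: C → F. In C major, F is scale degree 4, i.e. IV.

IV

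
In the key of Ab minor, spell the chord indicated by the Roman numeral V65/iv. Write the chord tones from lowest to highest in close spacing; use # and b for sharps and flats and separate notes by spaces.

The slash means an applied dominant: we want the dominant of iv. In Ab minor, iv is Db minor, and its dominant is built on Ab.
Building a dominant seventh chord on Ab gives Ab-C-Eb-Gb.
The figured bass 65 indicates first inversion, placing the third (C) in the bass: C-Eb-Gb-Ab.

C Eb Gb Ab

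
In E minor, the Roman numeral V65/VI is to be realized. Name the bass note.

B

The applied chord V65/VI is rooted on G: G-B-D-F.
The figure 65 means first inversion — the third is in the bass.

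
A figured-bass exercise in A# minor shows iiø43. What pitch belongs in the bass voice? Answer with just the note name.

F#

iiø in A# minor has root B#; the chord is B#-D#-F#-A#.
The figure 43 means second inversion — the fifth is in the bass.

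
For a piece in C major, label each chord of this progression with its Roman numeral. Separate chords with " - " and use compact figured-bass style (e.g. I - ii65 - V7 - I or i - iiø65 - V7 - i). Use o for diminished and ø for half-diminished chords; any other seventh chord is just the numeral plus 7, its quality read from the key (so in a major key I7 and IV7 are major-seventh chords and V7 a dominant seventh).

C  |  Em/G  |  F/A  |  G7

I - iii6 - IV6 - V7

C has root C, degree 1 in C major, so I.
Em/G: root E is the mediant; minor triad there is iii6.
F/A: root F is the subdominant; major triad there is IV6.
G7: dominant seventh chord on G = scale degree 5 → V7.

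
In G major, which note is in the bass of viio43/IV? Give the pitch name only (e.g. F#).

The applied chord viio43/IV is rooted on B: B-D-F-Ab.
The figure 43 means second inversion — the fifth is in the bass.

F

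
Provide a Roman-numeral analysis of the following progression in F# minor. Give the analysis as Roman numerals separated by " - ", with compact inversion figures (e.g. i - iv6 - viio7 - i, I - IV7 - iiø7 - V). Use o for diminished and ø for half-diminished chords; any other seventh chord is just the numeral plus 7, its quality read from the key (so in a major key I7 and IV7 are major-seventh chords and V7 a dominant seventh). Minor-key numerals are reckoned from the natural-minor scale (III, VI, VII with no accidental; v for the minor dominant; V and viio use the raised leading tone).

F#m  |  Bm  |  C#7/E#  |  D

i - iv - V65 - VI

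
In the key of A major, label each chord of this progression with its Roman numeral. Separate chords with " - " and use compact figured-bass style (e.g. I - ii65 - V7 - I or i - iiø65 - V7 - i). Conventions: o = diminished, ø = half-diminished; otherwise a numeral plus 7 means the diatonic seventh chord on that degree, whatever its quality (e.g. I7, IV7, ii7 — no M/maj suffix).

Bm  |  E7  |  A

Bm: minor triad on B = scale degree 2 → ii.
E7: dominant seventh chord on E = scale degree 5 → V7.
A: major triad on A = scale degree 1 → I.

ii - V7 - I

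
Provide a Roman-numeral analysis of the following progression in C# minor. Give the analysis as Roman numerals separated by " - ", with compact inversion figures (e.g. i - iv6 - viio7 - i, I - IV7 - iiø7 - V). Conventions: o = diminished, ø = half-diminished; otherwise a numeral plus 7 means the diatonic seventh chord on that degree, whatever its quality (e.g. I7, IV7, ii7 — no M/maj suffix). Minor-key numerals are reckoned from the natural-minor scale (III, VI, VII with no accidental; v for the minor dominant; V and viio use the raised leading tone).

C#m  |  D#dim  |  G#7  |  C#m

i - iio - V7 - i

C#m: minor triad on C# = scale degree 1 → i.
D#dim has root D#, degree 2 in C# minor, so iio.
G#7: dominant seventh chord on G# = scale degree 5 → V7.
C#m: minor triad on C# = scale degree 1 → i.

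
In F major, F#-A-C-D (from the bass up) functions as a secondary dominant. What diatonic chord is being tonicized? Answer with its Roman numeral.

The chord is a dominant seventh chord on D.
A dominant resolves down a perfect fifth: D → G. In F major, G is scale degree 2, i.e. ii.

ii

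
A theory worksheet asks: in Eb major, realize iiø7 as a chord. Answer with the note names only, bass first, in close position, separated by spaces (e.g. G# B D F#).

iiø7 is the half-diminished supertonic seventh, borrowed from the parallel minor. In Eb major that root is F.
So the chord is F-Ab-Cb-Eb.

F Ab Cb Eb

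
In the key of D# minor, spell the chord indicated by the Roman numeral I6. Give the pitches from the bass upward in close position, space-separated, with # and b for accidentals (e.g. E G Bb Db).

Scale degree 1 in D# minor is D#; here the chord built on it is altered to a major triad. I6 is the major tonic (Picardy third), borrowed from the parallel major.
So the chord is D#-F##-A#, a major triad.
The figured bass 6 indicates first inversion, placing the third (F##) in the bass: F##-A#-D#.

F## A# D#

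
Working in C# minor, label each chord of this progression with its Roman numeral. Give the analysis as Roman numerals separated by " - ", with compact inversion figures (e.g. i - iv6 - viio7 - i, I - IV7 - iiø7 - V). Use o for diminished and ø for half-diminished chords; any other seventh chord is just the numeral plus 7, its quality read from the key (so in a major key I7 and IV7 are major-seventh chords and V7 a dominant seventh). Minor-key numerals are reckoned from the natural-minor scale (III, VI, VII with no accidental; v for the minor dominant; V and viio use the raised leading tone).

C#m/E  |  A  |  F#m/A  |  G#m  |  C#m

i6 - VI - iv6 - v - i

C#m/E: minor triad on C# = scale degree 1 → i6.
A: root A is the submediant; major triad there is VI.
F#m/A: minor triad on F# = scale degree 4 → iv6.
G#m: minor triad on G# = scale degree 5 → v.
C#m: minor triad on C# = scale degree 1 → i.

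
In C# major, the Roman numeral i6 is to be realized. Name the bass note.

E

i in C# major has root C#; the chord is C#-E-G#.
The figure 6 means first inversion — the third is in the bass.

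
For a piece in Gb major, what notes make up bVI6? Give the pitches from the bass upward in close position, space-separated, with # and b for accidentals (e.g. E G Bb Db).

Scale degree 6 in Gb major is Eb; lowering it a half step gives Ebb. bVI6 is a major triad on the lowered sixth degree, borrowed from the parallel minor.
So the chord is Ebb-Gb-Bbb, a major triad.
The figured bass 6 indicates first inversion, placing the third (Gb) in the bass: Gb-Bbb-Ebb.

Gb Bbb Ebb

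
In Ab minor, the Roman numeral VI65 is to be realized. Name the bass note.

Ab

VI in Ab minor has root Fb; the chord is Fb-Ab-Cb-Eb.
The figure 65 means first inversion — the third is in the bass.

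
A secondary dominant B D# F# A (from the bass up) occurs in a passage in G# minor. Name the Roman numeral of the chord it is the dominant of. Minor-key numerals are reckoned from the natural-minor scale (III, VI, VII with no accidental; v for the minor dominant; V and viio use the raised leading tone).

VI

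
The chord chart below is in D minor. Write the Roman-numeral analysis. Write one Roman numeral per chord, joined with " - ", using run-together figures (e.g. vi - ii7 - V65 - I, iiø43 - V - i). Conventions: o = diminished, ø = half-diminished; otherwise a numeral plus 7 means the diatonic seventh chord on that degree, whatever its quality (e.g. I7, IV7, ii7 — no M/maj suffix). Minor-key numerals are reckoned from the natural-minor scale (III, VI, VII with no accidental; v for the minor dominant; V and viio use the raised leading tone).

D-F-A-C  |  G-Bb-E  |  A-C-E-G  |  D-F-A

i7 - iio6 - v7 - i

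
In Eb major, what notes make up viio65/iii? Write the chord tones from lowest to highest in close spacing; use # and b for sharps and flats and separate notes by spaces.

A C Eb F#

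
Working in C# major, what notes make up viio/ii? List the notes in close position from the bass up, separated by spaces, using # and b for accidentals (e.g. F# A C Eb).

The slash marks an applied leading-tone chord: viio of ii. In C# major, ii is D#, so the leading tone to it is C##, a half step below.
Building a diminished triad on C## gives C##-E#-G#.

C## E# G#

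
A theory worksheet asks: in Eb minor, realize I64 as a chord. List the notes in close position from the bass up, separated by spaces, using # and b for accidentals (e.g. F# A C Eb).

I64 is the major tonic (Picardy third), borrowed from the parallel major. In Eb minor that root is Eb.
So the chord is Eb-G-Bb.
With the 64 figure the chord is in second inversion; from the bass Bb upward in close position it reads Bb-Eb-G.

Bb Eb G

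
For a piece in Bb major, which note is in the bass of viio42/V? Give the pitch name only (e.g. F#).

The applied chord viio42/V is rooted on E: E-G-Bb-Db.
The figure 42 means third inversion — the seventh is in the bass.

Db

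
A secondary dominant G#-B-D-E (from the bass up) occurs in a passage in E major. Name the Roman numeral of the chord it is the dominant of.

IV

The chord is a dominant seventh chord on E.
A dominant resolves down a perfect fifth: E → A. In E major, A is scale degree 4, i.e. IV.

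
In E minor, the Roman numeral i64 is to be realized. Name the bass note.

i in E minor has root E; the chord is E-G-B.
The figure 64 means second inversion — the fifth is in the bass.

B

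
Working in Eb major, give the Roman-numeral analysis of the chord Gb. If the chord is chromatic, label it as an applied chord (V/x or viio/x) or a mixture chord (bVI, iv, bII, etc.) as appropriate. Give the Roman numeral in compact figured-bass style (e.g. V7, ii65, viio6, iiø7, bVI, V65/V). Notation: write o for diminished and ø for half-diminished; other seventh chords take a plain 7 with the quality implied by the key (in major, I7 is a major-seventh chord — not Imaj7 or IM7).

Stacked in thirds the chord is Gb-Bb-Db: a major triad on Gb.
Gb is the lowered third degree of Eb major (diatonic 3 would be G). This is a major triad on the lowered third degree, borrowed from the parallel minor.

bIII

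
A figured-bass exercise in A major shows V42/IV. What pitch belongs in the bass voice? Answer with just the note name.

The applied chord V42/IV is rooted on A: A-C#-E-G.
The figure 42 means third inversion — the seventh is in the bass.

G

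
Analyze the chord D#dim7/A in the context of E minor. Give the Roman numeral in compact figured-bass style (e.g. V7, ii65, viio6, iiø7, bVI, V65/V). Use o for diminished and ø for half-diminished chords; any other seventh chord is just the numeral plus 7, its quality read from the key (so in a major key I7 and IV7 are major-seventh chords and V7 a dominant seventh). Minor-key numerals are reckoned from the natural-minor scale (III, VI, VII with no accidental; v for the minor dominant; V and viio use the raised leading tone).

The pitches D#-F#-A-C form a fully diminished seventh chord rooted on D#.
D# is scale degree 7 in E minor, and a fully diminished seventh chord on that degree is written viio7.
With A in the bass the chord is in second inversion, so the figured bass is 43.

viio43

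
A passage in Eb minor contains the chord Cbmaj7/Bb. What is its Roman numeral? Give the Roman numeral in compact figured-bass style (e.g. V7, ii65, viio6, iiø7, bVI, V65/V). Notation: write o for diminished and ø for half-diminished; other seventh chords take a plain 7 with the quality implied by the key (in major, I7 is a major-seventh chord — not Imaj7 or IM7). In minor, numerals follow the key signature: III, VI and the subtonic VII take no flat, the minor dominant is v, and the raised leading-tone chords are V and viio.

VI42

The pitches Cb-Eb-Gb-Bb form a major seventh chord rooted on Cb.
In Eb minor, Cb is the submediant; the diatonic major seventh chord there is VI7.
With Bb in the bass the chord is in third inversion, so the figured bass is 42.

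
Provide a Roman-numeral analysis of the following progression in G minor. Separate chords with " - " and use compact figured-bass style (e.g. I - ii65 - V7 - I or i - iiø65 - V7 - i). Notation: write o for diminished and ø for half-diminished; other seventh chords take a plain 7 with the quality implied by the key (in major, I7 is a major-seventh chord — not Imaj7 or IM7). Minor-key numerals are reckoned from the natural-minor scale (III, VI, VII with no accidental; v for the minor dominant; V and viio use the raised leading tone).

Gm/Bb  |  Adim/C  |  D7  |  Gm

i6 - iio6 - V7 - i

Gm/Bb: minor triad on G = scale degree 1 → i6.
Adim/C has root A, degree 2 in G minor, so iio6.
D7: dominant seventh chord on D = scale degree 5 → V7.
Gm has root G, degree 1 in G minor, so i.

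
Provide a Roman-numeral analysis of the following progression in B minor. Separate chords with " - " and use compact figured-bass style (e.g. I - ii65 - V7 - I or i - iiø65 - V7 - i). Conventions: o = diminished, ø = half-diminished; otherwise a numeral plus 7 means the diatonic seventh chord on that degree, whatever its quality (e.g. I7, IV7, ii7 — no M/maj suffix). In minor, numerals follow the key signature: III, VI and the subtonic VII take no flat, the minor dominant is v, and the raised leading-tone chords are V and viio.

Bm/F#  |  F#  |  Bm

i64 - V - i

Bm/F#: root B is the tonic; minor triad there is i64.
F# has root F#, degree 5 in B minor, so V.
Bm has root B, degree 1 in B minor, so i.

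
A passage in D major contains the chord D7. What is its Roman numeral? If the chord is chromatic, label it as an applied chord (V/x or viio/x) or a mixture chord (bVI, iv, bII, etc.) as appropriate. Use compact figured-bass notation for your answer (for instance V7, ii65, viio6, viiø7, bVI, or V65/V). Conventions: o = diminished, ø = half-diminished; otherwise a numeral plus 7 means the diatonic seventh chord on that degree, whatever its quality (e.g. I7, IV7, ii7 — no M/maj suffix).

The pitches D-F#-A-C form a dominant seventh chord rooted on D.
D is not a diatonic chord root with this quality in D major, but it lies a perfect fifth above G (IV), so the chord functions as an applied dominant of IV.

V7/IV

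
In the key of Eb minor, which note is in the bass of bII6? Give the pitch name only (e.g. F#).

bII in Eb minor has root Fb; the chord is Fb-Ab-Cb.
The figure 6 means first inversion — the third is in the bass.

Ab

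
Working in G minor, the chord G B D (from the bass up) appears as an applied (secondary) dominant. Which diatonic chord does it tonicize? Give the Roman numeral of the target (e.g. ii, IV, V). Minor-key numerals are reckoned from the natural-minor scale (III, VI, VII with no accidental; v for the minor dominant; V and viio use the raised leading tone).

iv

The chord is a major triad on G.
A dominant resolves down a perfect fifth: G → C. In G minor, C is scale degree 4, i.e. iv.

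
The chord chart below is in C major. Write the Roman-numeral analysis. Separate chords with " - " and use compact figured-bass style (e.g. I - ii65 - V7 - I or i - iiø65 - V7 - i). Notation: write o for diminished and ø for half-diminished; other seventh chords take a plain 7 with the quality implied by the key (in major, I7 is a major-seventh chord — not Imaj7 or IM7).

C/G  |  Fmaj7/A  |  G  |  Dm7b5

I64 - IV65 - V - iiø7

C/G has root C, degree 1 in C major, so I64.
Fmaj7/A: root F is the subdominant; major seventh chord there is IV65.
G: root G is the dominant; major triad there is V.
Dm7b5: half-diminished seventh chord on D — chromatic; iiø7 (borrowed from the parallel minor).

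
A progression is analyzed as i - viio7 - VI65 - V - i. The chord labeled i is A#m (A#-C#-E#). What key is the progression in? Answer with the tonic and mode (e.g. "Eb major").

A# minor

The anchor chord is a minor triad on A#, labeled i.
If A# is scale degree 1 and the mode makes that degree carry a minor triad, the tonic is A# and the mode is minor.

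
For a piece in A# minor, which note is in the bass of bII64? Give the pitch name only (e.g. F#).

bII in A# minor has root B; the chord is B-D#-F#.
The figure 64 means second inversion — the fifth is in the bass.

F#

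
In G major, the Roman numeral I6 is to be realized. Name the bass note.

I in G major has root G; the chord is G-B-D.
The figure 6 means first inversion — the third is in the bass.

B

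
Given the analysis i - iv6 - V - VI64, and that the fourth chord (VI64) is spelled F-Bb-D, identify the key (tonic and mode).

D minor

VI64 is given as F-Bb-D — a major triad with root Bb.
VI64 on Bb implies Bb is the submediant; that puts the tonic at D, and the uppercase numeral fits minor mode.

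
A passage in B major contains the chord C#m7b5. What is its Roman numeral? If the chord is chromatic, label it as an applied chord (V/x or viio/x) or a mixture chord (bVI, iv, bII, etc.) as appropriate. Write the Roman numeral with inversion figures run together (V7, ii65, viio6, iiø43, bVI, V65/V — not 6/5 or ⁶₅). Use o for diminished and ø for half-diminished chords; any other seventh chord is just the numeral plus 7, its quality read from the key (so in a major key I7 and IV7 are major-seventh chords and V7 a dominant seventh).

Stacked in thirds the chord is C#-E-G-B: a half-diminished seventh chord on C#.
C# is the second degree of B major. This is the half-diminished supertonic seventh, borrowed from the parallel minor.

iiø7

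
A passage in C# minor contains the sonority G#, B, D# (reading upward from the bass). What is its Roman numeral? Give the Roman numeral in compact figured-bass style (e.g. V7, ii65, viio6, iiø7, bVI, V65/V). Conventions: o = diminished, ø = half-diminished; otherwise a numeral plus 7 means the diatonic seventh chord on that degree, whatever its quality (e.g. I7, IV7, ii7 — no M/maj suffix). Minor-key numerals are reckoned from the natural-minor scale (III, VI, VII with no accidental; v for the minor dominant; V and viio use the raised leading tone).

v

The pitches G#-B-D# form a minor triad rooted on G#.
In C# minor, G# is the dominant; the diatonic minor triad there is v.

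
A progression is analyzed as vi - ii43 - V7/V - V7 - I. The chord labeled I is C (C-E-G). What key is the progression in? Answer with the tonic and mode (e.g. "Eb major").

The chord C is a major triad rooted on C; its label is I.
If C is scale degree 1 and the mode makes that degree carry a major triad, the tonic is C and the mode is major.

C major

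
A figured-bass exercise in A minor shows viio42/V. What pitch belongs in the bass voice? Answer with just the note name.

C

The applied chord viio42/V is rooted on D#: D#-F#-A-C.
The figure 42 means third inversion — the seventh is in the bass.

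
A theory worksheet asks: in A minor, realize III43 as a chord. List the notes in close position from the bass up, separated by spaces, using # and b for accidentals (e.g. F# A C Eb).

G B C E

The numeral's case and figure indicate a major seventh chord. In A minor its root, the third degree, is C.
That chord is spelled C-E-G-B.
With the 43 figure the chord is in second inversion; from the bass G upward in close position it reads G-B-C-E.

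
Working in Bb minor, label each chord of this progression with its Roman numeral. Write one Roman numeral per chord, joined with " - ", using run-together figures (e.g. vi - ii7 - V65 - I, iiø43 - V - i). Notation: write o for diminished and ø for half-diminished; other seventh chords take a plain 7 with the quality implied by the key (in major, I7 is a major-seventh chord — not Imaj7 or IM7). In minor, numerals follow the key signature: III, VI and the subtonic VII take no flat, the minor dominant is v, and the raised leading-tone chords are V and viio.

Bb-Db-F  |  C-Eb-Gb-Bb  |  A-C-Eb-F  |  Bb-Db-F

Bb-Db-F has root Bb, degree 1 in Bb minor, so i.
C-Eb-Gb-Bb has root C, degree 2 in Bb minor, so iiø7.
A-C-Eb-F has root F, degree 5 in Bb minor, so V65.
Bb-Db-F: minor triad on Bb = scale degree 1 → i.

i - iiø7 - V65 - i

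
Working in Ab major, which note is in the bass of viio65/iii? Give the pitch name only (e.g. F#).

D

The applied chord viio65/iii is rooted on B: B-D-F-Ab.
The figure 65 means first inversion — the third is in the bass.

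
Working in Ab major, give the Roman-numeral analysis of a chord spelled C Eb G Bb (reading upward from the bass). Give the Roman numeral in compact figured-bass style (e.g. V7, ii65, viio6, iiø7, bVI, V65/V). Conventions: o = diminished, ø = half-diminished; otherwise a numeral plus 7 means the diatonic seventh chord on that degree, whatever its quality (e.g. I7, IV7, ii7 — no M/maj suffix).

Stacked in thirds the chord is C-Eb-G-Bb: a minor seventh chord on C.
C is scale degree 3 in Ab major, and a minor seventh chord on that degree is written iii7.

iii7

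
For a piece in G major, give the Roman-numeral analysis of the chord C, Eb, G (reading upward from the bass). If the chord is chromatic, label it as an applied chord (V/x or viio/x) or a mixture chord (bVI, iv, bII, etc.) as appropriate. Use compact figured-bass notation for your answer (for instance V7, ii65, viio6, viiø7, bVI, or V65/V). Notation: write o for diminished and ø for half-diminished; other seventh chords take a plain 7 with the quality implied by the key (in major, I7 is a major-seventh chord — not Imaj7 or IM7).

iv

Stacked in thirds the chord is C-Eb-G: a minor triad on C.
C is the fourth degree of G major. This is the minor subdominant, borrowed from the parallel minor.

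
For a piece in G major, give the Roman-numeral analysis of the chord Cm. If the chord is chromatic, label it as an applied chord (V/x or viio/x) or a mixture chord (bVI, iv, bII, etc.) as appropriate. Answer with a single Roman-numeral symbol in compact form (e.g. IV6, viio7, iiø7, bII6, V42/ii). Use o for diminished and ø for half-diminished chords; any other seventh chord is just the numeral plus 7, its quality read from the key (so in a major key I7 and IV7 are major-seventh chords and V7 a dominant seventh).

The pitches C-Eb-G form a minor triad rooted on C.
C is the fourth degree of G major. This is the minor subdominant, borrowed from the parallel minor.

iv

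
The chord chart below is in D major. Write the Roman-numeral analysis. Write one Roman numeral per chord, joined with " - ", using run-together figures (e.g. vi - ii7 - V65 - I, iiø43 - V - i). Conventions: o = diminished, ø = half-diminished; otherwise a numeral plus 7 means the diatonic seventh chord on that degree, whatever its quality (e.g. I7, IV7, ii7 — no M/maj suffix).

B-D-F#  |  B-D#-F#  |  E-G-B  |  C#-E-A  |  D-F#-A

vi - V/ii - ii - V6 - I

B-D-F# has root B, degree 6 in D major, so vi.
B-D#-F#: chromatic; B is V of ii, so V/ii.
E-G-B: minor triad on E = scale degree 2 → ii.
C#-E-A: root A is the dominant; major triad there is V6.
D-F#-A: major triad on D = scale degree 1 → I.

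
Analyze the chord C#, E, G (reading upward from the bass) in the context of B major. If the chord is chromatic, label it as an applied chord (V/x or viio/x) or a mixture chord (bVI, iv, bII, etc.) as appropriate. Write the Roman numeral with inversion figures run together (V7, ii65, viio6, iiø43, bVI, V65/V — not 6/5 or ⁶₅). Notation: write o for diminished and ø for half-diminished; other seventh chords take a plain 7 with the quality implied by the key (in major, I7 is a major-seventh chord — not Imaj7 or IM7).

iio

Stacked in thirds the chord is C#-E-G: a diminished triad on C#.
C# is the second degree of B major. This is the diminished supertonic triad, borrowed from the parallel minor.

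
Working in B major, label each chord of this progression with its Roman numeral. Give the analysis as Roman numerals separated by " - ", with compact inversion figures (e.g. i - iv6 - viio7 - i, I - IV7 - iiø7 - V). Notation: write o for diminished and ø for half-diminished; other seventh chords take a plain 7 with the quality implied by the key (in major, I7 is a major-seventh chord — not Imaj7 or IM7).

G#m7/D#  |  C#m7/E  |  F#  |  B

vi43 - ii65 - V - I

G#m7/D#: minor seventh chord on G# = scale degree 6 → vi43.
C#m7/E: root C# is the supertonic; minor seventh chord there is ii65.
F#: major triad on F# = scale degree 5 → V.
B: major triad on B = scale degree 1 → I.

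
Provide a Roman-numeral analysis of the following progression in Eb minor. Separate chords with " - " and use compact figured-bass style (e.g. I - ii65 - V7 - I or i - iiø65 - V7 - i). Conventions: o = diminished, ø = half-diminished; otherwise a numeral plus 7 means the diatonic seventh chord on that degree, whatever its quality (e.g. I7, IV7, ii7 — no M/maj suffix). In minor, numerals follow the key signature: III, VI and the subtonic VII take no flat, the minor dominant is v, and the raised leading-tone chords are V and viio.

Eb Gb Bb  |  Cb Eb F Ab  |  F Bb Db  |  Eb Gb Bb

i - iiø43 - v64 - i

Eb-Gb-Bb has root Eb, degree 1 in Eb minor, so i.
Cb-Eb-F-Ab has root F, degree 2 in Eb minor, so iiø43.
F-Bb-Db has root Bb, degree 5 in Eb minor, so v64.
Eb-Gb-Bb: root Eb is the tonic; minor triad there is i.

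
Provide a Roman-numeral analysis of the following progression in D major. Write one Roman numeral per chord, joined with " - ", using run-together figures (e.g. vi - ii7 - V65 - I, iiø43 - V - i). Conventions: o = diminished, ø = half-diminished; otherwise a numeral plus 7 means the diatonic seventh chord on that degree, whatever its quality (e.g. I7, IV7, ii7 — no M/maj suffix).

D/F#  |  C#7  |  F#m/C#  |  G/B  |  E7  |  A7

I6 - V7/iii - iii64 - IV6 - V7/V - V7

D/F# has root D, degree 1 in D major, so I6.
C#7 is the secondary dominant of iii (dominant seventh chord on C#): V7/iii.
F#m/C#: minor triad on F# = scale degree 3 → iii64.
G/B: major triad on G = scale degree 4 → IV6.
E7: a dominant seventh chord on E, the applied dominant of V → V7/V.
A7 has root A, degree 5 in D major, so V7.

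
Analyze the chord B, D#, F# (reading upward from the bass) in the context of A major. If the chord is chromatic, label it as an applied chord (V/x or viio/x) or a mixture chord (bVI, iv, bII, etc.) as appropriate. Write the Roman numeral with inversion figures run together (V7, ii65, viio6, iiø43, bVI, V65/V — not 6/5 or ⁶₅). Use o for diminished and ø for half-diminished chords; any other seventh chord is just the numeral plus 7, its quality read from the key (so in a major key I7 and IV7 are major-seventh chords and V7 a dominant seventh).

Stacked in thirds the chord is B-D#-F#: a major triad on B.
B is not a diatonic chord root with this quality in A major, but it lies a perfect fifth above E (V), so the chord functions as an applied dominant of V.

V/V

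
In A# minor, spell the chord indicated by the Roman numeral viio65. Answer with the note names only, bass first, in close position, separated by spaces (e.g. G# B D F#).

B# D# F# G##

In A# minor, the leading-tone chord is built on the raised seventh degree, G##.
Stacking thirds from G## gives G##-B#-D#-F#.
With the 65 figure the chord is in first inversion; from the bass B# upward in close position it reads B#-D#-F#-G##.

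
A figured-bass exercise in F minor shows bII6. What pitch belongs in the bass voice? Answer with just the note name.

Bb

bII in F minor has root Gb; the chord is Gb-Bb-Db.
The figure 6 means first inversion — the third is in the bass.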